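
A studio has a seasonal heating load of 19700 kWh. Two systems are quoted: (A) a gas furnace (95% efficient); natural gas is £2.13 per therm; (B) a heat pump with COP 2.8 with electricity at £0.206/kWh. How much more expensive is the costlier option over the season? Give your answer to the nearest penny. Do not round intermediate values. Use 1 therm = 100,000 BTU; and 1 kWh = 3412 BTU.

Heat load = 19700 kWh × 3412 = 67,216,400 BTU
Gas: input = 67,216,400 / 0.95 = 70,754,105 BTU = 707.5 therm → 707.5 × £2.13 = £1,507.06
Heat pump: 67,216,400 BTU / 3412 = 19,700 kWh heat; / 2.8 = 7,036 kWh in → × £0.206 = £1,449.36
Difference = |£1,507.06 − £1,449.36| = £57.71

£57.71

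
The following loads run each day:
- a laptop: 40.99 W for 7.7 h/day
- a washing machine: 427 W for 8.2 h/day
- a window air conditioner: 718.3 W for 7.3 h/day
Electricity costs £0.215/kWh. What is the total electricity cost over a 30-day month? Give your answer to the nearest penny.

£58.44

laptop: 40.99 W × 7.7 h × 30 d = 9,469 Wh = 9.469 kWh
washing machine: 427 W × 8.2 h × 30 d = 105,042 Wh = 105 kWh
window air conditioner: 718.3 W × 7.3 h × 30 d = 157,308 Wh = 157.3 kWh
Total energy = 9.469 + 105 + 157.3 = 271.8 kWh
Cost = 271.8 kWh × £0.215 = £58.44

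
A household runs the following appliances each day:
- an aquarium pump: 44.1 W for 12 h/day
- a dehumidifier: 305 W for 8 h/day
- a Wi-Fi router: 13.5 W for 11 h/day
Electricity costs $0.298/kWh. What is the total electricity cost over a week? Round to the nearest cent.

$6.50

aquarium pump: 44.1 W × 12 h × 7 d = 3,704 Wh = 3.704 kWh
dehumidifier: 305 W × 8 h × 7 d = 17,080 Wh = 17.08 kWh
Wi-Fi router: 13.5 W × 11 h × 7 d = 1,040 Wh = 1.04 kWh
Total energy = 3.704 + 17.08 + 1.04 = 21.82 kWh
Cost = 21.82 kWh × $0.298 = $6.50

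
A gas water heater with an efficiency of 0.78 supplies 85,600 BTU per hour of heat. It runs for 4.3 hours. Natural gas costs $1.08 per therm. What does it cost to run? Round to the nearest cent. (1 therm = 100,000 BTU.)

Heat delivered = 85,600 BTU/h × 4.3 h = 368,080 BTU
Gas input = 368,080 / 0.78 = 471,897 BTU
= 471,897 / 100,000 = 4.719 therm
Cost = 4.719 × $1.08/therm = $5.10

$5.10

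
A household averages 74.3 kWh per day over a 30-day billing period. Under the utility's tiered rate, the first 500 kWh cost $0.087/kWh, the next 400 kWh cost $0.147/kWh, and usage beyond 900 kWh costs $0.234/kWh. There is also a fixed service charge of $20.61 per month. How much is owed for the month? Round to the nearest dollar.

$434

Usage = 74.3 kWh/day × 30 days = 2229 kWh
First 500 kWh × $0.087 = $43.50
Next 400 kWh × $0.147 = $58.80
Remaining 1329 kWh × $0.234 = $310.99
Energy charge = $413.29; + service $20.61 = $433.90 ≈ $434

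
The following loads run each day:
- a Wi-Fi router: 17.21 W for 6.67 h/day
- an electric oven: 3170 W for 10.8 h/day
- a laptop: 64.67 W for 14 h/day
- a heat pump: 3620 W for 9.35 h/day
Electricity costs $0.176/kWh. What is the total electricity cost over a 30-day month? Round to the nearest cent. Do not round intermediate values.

$364.86

Wi-Fi router: 17.21 W × 6.67 h × 30 d = 3,444 Wh = 3.444 kWh
electric oven: 3170 W × 10.8 h × 30 d = 1,027,080 Wh = 1,027 kWh
laptop: 64.67 W × 14 h × 30 d = 27,161 Wh = 27.16 kWh
heat pump: 3620 W × 9.35 h × 30 d = 1,015,410 Wh = 1,015 kWh
Total energy = 3.444 + 1,027 + 27.16 + 1,015 = 2,073 kWh
Cost = 2,073 kWh × $0.176 = $364.86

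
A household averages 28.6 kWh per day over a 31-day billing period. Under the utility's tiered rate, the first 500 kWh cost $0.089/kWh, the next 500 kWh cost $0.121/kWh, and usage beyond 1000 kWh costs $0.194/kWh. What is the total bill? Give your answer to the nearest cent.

Usage = 28.6 kWh/day × 31 days = 886.6 kWh
First 500 kWh × $0.089 = $44.50
Next 386.6 kWh × $0.121 = $46.78
Remaining tier: 0 kWh (not reached)
Total = $91.28

$91.28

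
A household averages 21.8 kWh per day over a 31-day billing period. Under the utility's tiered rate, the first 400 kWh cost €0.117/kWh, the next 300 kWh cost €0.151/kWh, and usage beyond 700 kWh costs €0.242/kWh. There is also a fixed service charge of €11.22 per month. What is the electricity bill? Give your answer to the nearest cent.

Usage = 21.8 kWh/day × 31 days = 675.8 kWh
First 400 kWh × €0.117 = €46.80
Next 275.8 kWh × €0.151 = €41.65
Remaining tier: 0 kWh (not reached)
Energy charge = €88.45; + service €11.22 = €99.67

€99.67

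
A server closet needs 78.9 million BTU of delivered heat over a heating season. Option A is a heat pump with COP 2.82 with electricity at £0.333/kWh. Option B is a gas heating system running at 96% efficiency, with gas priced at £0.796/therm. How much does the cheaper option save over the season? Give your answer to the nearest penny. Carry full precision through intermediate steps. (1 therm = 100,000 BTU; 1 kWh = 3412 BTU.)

Heat load = 78.9 × 10⁶ BTU = 78,900,000 BTU
Gas: input = 78,900,000 / 0.96 = 82,187,500 BTU = 821.9 therm → 821.9 × £0.796 = £654.21
Heat pump: 78,900,000 BTU / 3412 = 23,120 kWh heat; / 2.82 = 8,200 kWh in → × £0.333 = £2,730.63
Difference = |£654.21 − £2,730.63| = £2,076.42

£2076.42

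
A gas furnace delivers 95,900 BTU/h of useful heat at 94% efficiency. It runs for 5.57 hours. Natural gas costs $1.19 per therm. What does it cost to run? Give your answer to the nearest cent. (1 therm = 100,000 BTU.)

Heat delivered = 95,900 BTU/h × 5.57 h = 534,163 BTU
Gas input = 534,163 / 0.94 = 568,259 BTU
= 568,259 / 100,000 = 5.683 therm
Cost = 5.683 × $1.19/therm = $6.76

$6.76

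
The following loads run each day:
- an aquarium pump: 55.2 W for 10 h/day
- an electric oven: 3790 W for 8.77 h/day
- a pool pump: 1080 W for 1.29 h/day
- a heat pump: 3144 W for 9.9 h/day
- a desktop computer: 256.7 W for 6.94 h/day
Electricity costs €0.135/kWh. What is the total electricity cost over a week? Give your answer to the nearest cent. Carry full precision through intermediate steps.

aquarium pump: 55.2 W × 10 h × 7 d = 3,864 Wh = 3.864 kWh
electric oven: 3790 W × 8.77 h × 7 d = 232,668 Wh = 232.7 kWh
pool pump: 1080 W × 1.29 h × 7 d = 9,752 Wh = 9.752 kWh
heat pump: 3144 W × 9.9 h × 7 d = 217,879 Wh = 217.9 kWh
desktop computer: 256.7 W × 6.94 h × 7 d = 12,470 Wh = 12.47 kWh
Total energy = 3.864 + 232.7 + 9.752 + 217.9 + 12.47 = 476.6 kWh
Cost = 476.6 kWh × €0.135 = €64.35

€64.35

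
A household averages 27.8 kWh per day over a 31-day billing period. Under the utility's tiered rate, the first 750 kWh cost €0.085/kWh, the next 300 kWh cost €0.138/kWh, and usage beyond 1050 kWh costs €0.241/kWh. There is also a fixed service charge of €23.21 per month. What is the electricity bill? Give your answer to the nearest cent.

Usage = 27.8 kWh/day × 31 days = 861.8 kWh
First 750 kWh × €0.085 = €63.75
Next 111.8 kWh × €0.138 = €15.43
Remaining tier: 0 kWh (not reached)
Energy charge = €79.18; + service €23.21 = €102.39

€102.39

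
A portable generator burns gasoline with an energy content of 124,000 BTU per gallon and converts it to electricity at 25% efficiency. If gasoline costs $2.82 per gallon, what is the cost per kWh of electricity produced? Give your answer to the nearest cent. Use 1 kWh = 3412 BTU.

Electrical output per gallon = 124,000 BTU × 0.25 / 3412 BTU/kWh = 9.086 kWh
Cost per kWh = $2.82 / 9.086 kWh = $0.310

$0.31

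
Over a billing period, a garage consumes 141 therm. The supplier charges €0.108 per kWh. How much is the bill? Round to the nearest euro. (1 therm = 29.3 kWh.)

141 therm × (29.3 kWh/therm) = 4,131 kWh
Cost = 4,131 kWh × €0.108/kWh = €446.18 ≈ €446

€446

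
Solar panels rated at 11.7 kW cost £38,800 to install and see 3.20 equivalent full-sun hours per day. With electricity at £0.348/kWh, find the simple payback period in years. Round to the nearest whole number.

Daily generation = 11.7 kW × 3.20 h = 37.44 kWh
Annual generation = 37.44 × 365 = 13666 kWh
Annual savings = 13666 × £0.348 = £4,755.63
Payback = £38,800 / £4,755.63 = 8.16 years

8 years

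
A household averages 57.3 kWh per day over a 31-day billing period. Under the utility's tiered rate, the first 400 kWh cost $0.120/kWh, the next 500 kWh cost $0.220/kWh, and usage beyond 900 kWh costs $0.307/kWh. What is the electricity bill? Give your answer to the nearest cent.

Usage = 57.3 kWh/day × 31 days = 1776.3 kWh
First 400 kWh × $0.120 = $48.00
Next 500 kWh × $0.220 = $110.00
Remaining 876.3 kWh × $0.307 = $269.02
Total = $427.02

$427.02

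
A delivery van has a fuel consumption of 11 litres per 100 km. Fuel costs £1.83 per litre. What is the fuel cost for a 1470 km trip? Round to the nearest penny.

Fuel = 11 L/100 km × 1470 km / 100 = 161.7 L
Cost = 161.7 L × £1.83/L = £295.91

£295.91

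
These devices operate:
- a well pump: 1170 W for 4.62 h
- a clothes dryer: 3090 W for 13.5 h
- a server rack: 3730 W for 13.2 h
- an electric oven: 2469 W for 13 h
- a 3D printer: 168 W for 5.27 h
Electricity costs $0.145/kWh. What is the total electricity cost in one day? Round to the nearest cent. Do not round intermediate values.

well pump: 1170 W × 4.62 h = 5,405 Wh = 5.405 kWh
clothes dryer: 3090 W × 13.5 h = 41,715 Wh = 41.72 kWh
server rack: 3730 W × 13.2 h = 49,236 Wh = 49.24 kWh
electric oven: 2469 W × 13 h = 32,097 Wh = 32.1 kWh
3D printer: 168 W × 5.27 h = 885 Wh = 0.8854 kWh
Total energy = 5.405 + 41.72 + 49.24 + 32.1 + 0.8854 = 129.3 kWh
Cost = 129.3 kWh × $0.145 = $18.75

$18.75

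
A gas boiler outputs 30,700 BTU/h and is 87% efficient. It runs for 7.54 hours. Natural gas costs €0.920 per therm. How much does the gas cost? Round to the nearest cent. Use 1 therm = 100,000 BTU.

€2.45

Heat delivered = 30,700 BTU/h × 7.54 h = 231,478 BTU
Gas input = 231,478 / 0.87 = 266,067 BTU
= 266,067 / 100,000 = 2.661 therm
Cost = 2.661 × €0.920/therm = €2.45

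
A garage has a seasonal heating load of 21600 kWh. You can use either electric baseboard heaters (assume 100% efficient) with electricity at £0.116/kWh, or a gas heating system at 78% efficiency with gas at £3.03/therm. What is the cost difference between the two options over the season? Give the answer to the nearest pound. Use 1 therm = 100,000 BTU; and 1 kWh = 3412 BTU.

Heat load = 21600 kWh × 3412 = 73,699,200 BTU
Gas: input = 73,699,200 / 0.78 = 94,486,154 BTU = 944.9 therm → 944.9 × £3.03 = £2,862.93
Electric: 73,699,200 BTU / 3412 = 21,600 kWh → × £0.116 = £2,505.60
Difference = |£2,862.93 − £2,505.60| = £357.33 ≈ £357

£357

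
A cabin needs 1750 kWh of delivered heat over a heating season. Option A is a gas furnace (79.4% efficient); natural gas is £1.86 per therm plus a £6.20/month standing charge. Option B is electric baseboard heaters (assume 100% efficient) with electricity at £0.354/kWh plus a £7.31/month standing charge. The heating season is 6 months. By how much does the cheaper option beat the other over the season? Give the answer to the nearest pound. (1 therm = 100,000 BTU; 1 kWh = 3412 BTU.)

£486

Heat load = 1750 kWh × 3412 = 5,971,000 BTU
Gas: input = 5,971,000 / 0.794 = 7,520,151 BTU = 75.2 therm → 75.2 × £1.86 = £139.87; + 6 × £6.20 standing = £177.07
Electric: 5,971,000 BTU / 3412 = 1,750 kWh → × £0.354 = £619.50; + 6 × £7.31 standing = £663.36
Difference = |£177.07 − £663.36| = £486.29 ≈ £486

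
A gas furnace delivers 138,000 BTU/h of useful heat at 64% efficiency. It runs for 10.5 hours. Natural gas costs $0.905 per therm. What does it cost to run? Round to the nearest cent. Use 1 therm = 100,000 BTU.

Heat delivered = 138,000 BTU/h × 10.5 h = 1,449,000 BTU
Gas input = 1,449,000 / 0.64 = 2,264,062 BTU
= 2,264,062 / 100,000 = 22.64 therm
Cost = 22.64 × $0.905/therm = $20.49

$20.49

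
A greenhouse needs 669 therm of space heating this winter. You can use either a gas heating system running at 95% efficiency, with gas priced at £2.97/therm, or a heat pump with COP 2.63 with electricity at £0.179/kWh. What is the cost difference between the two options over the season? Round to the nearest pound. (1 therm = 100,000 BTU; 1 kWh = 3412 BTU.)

£757

Heat load = 669 therm × 100,000 = 66,900,000 BTU
Gas: input = 66,900,000 / 0.95 = 70,421,053 BTU = 704.2 therm → 704.2 × £2.97 = £2,091.51
Heat pump: 66,900,000 BTU / 3412 = 19,610 kWh heat; / 2.63 = 7,455 kWh in → × £0.179 = £1,334.49
Difference = |£2,091.51 − £1,334.49| = £757.02 ≈ £757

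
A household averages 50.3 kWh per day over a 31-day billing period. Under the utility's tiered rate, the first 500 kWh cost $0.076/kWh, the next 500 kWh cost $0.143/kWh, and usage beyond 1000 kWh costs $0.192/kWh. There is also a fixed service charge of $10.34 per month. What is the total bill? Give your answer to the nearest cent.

$227.23

Usage = 50.3 kWh/day × 31 days = 1559.3 kWh
First 500 kWh × $0.076 = $38.00
Next 500 kWh × $0.143 = $71.50
Remaining 559.3 kWh × $0.192 = $107.39
Energy charge = $216.89; + service $10.34 = $227.23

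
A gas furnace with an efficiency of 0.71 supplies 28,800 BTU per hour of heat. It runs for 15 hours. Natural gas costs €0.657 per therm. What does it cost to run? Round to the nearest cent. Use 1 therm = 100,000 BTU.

€4.00

Heat delivered = 28,800 BTU/h × 15 h = 432,000 BTU
Gas input = 432,000 / 0.71 = 608,451 BTU
= 608,451 / 100,000 = 6.085 therm
Cost = 6.085 × €0.657/therm = €4.00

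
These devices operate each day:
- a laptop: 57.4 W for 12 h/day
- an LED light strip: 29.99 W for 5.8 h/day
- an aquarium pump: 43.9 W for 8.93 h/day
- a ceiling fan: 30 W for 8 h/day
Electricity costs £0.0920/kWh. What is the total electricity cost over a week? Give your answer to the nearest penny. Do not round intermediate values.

£0.96

laptop: 57.4 W × 12 h × 7 d = 4,822 Wh = 4.822 kWh
LED light strip: 29.99 W × 5.8 h × 7 d = 1,218 Wh = 1.218 kWh
aquarium pump: 43.9 W × 8.93 h × 7 d = 2,744 Wh = 2.744 kWh
ceiling fan: 30 W × 8 h × 7 d = 1,680 Wh = 1.68 kWh
Total energy = 4.822 + 1.218 + 2.744 + 1.68 = 10.46 kWh
Cost = 10.46 kWh × £0.0920 = £0.96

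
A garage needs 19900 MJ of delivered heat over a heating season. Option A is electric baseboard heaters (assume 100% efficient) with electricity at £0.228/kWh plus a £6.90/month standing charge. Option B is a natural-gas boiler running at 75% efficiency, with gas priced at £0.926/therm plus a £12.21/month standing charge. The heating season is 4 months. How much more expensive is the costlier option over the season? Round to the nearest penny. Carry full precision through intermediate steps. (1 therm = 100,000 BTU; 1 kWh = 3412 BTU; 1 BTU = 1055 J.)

Heat load = 19900 MJ = 19,900,000,000 J / 1055 = 18,862,559 BTU
Gas: input = 18,862,559 / 0.75 = 25,150,079 BTU = 251.5 therm → 251.5 × £0.926 = £232.89; + 4 × £12.21 standing = £281.73
Electric: 18,862,559 BTU / 3412 = 5,528 kWh → × £0.228 = £1,260.45; + 4 × £6.90 standing = £1,288.05
Difference = |£281.73 − £1,288.05| = £1,006.32

£1006.32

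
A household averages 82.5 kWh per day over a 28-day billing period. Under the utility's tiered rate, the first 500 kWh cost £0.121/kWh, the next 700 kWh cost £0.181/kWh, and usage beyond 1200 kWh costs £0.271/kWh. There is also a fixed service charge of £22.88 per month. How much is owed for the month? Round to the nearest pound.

Usage = 82.5 kWh/day × 28 days = 2310 kWh
First 500 kWh × £0.121 = £60.50
Next 700 kWh × £0.181 = £126.70
Remaining 1110 kWh × £0.271 = £300.81
Energy charge = £488.01; + service £22.88 = £510.89 ≈ £511

£511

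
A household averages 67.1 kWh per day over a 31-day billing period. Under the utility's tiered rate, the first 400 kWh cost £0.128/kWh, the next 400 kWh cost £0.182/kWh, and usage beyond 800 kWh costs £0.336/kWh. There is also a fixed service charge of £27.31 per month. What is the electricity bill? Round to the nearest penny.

£581.42

Usage = 67.1 kWh/day × 31 days = 2080.1 kWh
First 400 kWh × £0.128 = £51.20
Next 400 kWh × £0.182 = £72.80
Remaining 1280.1 kWh × £0.336 = £430.11
Energy charge = £554.11; + service £27.31 = £581.42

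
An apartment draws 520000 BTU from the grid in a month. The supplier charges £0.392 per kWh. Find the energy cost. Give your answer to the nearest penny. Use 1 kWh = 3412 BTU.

£59.74

520000 BTU × (0.00029308 kWh/BTU) = 152.4 kWh
Cost = 152.4 kWh × £0.392/kWh = £59.74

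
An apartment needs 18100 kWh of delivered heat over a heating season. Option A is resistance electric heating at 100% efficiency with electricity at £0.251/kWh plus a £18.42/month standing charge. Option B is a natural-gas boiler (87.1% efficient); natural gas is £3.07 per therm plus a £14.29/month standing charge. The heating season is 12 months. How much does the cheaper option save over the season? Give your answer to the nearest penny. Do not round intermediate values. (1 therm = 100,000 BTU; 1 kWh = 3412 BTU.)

Heat load = 18100 kWh × 3412 = 61,757,200 BTU
Gas: input = 61,757,200 / 0.871 = 70,903,789 BTU = 709 therm → 709 × £3.07 = £2,176.75; + 12 × £14.29 standing = £2,348.23
Electric: 61,757,200 BTU / 3412 = 18,100 kWh → × £0.251 = £4,543.10; + 12 × £18.42 standing = £4,764.14
Difference = |£2,348.23 − £4,764.14| = £2,415.91

£2415.91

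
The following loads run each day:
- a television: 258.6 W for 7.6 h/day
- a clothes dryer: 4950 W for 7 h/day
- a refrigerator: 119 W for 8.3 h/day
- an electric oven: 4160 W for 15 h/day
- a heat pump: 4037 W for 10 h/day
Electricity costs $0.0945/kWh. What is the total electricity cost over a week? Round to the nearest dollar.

television: 258.6 W × 7.6 h × 7 d = 13,758 Wh = 13.76 kWh
clothes dryer: 4950 W × 7 h × 7 d = 242,550 Wh = 242.6 kWh
refrigerator: 119 W × 8.3 h × 7 d = 6,914 Wh = 6.914 kWh
electric oven: 4160 W × 15 h × 7 d = 436,800 Wh = 436.8 kWh
heat pump: 4037 W × 10 h × 7 d = 282,590 Wh = 282.6 kWh
Total energy = 13.76 + 242.6 + 6.914 + 436.8 + 282.6 = 982.6 kWh
Cost = 982.6 kWh × $0.0945 = $92.86 ≈ $93

$93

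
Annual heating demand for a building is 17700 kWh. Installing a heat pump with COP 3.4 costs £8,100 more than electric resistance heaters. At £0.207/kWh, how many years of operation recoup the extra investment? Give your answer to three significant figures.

3.13 years

Resistance: 17700 kWh × £0.207 = £3,663.90/yr
Heat pump: 17700 / 3.4 = 5206 kWh in → × £0.207 = £1,077.62/yr
Annual savings = £2,586.28
Payback = £8,100 / £2,586.28 = 3.13 years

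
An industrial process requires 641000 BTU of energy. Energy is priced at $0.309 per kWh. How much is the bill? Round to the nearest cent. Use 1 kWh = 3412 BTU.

641000 BTU × (0.00029308 kWh/BTU) = 187.9 kWh
Cost = 187.9 kWh × $0.309/kWh = $58.05

$58.05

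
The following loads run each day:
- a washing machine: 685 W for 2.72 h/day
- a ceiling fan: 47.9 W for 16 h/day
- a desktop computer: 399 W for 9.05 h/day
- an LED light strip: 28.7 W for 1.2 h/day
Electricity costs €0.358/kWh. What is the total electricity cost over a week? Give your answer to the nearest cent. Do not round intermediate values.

washing machine: 685 W × 2.72 h × 7 d = 13,042 Wh = 13.04 kWh
ceiling fan: 47.9 W × 16 h × 7 d = 5,365 Wh = 5.365 kWh
desktop computer: 399 W × 9.05 h × 7 d = 25,277 Wh = 25.28 kWh
LED light strip: 28.7 W × 1.2 h × 7 d = 241 Wh = 0.2411 kWh
Total energy = 13.04 + 5.365 + 25.28 + 0.2411 = 43.92 kWh
Cost = 43.92 kWh × €0.358 = €15.73

€15.73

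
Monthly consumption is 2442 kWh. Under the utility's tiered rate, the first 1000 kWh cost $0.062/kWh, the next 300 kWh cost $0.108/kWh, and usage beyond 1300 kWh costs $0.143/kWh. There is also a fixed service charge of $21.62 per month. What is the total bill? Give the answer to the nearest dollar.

$279

First 1000 kWh × $0.062 = $62.00
Next 300 kWh × $0.108 = $32.40
Remaining 1142 kWh × $0.143 = $163.31
Energy charge = $257.71; + service $21.62 = $279.33 ≈ $279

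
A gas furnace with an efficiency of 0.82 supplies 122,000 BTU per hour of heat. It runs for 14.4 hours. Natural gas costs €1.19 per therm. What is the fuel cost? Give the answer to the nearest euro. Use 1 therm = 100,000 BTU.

Heat delivered = 122,000 BTU/h × 14.4 h = 1,756,800 BTU
Gas input = 1,756,800 / 0.82 = 2,142,439 BTU
= 2,142,439 / 100,000 = 21.42 therm
Cost = 21.42 × €1.19/therm = €25.50 ≈ €25

€25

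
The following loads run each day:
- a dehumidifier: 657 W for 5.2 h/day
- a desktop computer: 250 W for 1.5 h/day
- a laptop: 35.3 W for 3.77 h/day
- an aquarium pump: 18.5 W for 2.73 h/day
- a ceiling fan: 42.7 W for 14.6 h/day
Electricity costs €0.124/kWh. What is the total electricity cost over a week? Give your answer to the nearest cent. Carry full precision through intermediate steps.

dehumidifier: 657 W × 5.2 h × 7 d = 23,915 Wh = 23.91 kWh
desktop computer: 250 W × 1.5 h × 7 d = 2,625 Wh = 2.625 kWh
laptop: 35.3 W × 3.77 h × 7 d = 932 Wh = 0.9316 kWh
aquarium pump: 18.5 W × 2.73 h × 7 d = 354 Wh = 0.3535 kWh
ceiling fan: 42.7 W × 14.6 h × 7 d = 4,364 Wh = 4.364 kWh
Total energy = 23.91 + 2.625 + 0.9316 + 0.3535 + 4.364 = 32.19 kWh
Cost = 32.19 kWh × €0.124 = €3.99

€3.99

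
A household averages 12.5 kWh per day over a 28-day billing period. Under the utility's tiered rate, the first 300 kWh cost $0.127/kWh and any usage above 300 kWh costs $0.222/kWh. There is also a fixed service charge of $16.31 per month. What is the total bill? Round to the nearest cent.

$65.51

Usage = 12.5 kWh/day × 28 days = 350 kWh
First 300 kWh × $0.127 = $38.10
Remaining 50 kWh × $0.222 = $11.10
Energy charge = $49.20; + service $16.31 = $65.51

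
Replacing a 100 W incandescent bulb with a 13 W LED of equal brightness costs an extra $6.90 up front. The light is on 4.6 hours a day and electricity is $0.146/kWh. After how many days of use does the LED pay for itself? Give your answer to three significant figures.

118 days

Power saved = 100 − 13 = 87 W
Daily energy saved = 87 W × 4.6 h = 400.2 Wh = 0.4002 kWh
Daily savings = 0.4002 × $0.146 = $0.0584
Payback = $6.90 / $0.0584 per day = 118.1 days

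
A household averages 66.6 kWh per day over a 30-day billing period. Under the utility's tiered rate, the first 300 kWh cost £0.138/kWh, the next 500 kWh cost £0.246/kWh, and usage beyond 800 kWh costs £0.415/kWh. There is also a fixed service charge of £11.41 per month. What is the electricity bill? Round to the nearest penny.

£672.98

Usage = 66.6 kWh/day × 30 days = 1998 kWh
First 300 kWh × £0.138 = £41.40
Next 500 kWh × £0.246 = £123.00
Remaining 1198 kWh × £0.415 = £497.17
Energy charge = £661.57; + service £11.41 = £672.98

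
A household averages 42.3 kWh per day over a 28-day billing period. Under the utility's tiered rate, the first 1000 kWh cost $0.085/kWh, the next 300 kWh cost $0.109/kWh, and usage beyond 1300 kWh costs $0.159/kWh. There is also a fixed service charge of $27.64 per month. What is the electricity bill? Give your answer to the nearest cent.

$132.74

Usage = 42.3 kWh/day × 28 days = 1184.4 kWh
First 1000 kWh × $0.085 = $85.00
Next 184.4 kWh × $0.109 = $20.10
Remaining tier: 0 kWh (not reached)
Energy charge = $105.10; + service $27.64 = $132.74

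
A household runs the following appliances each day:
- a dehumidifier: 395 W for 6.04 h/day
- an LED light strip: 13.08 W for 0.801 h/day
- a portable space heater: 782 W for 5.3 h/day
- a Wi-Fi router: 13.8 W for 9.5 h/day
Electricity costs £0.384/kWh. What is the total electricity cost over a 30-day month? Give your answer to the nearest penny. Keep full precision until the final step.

£76.86

dehumidifier: 395 W × 6.04 h × 30 d = 71,574 Wh = 71.57 kWh
LED light strip: 13.08 W × 0.801 h × 30 d = 314 Wh = 0.3143 kWh
portable space heater: 782 W × 5.3 h × 30 d = 124,338 Wh = 124.3 kWh
Wi-Fi router: 13.8 W × 9.5 h × 30 d = 3,933 Wh = 3.933 kWh
Total energy = 71.57 + 0.3143 + 124.3 + 3.933 = 200.2 kWh
Cost = 200.2 kWh × £0.384 = £76.86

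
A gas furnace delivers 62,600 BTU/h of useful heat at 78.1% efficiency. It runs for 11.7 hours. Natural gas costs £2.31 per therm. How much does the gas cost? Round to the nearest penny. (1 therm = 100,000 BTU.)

Heat delivered = 62,600 BTU/h × 11.7 h = 732,420 BTU
Gas input = 732,420 / 0.781 = 937,798 BTU
= 937,798 / 100,000 = 9.378 therm
Cost = 9.378 × £2.31/therm = £21.66

£21.66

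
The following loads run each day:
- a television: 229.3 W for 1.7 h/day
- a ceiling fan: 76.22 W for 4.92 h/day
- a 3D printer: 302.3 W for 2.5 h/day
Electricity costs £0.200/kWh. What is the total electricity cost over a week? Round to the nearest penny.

television: 229.3 W × 1.7 h × 7 d = 2,729 Wh = 2.729 kWh
ceiling fan: 76.22 W × 4.92 h × 7 d = 2,625 Wh = 2.625 kWh
3D printer: 302.3 W × 2.5 h × 7 d = 5,290 Wh = 5.29 kWh
Total energy = 2.729 + 2.625 + 5.29 = 10.64 kWh
Cost = 10.64 kWh × £0.200 = £2.13

£2.13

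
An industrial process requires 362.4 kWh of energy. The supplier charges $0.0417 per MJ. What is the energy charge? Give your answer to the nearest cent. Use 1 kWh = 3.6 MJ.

$54.40

362.4 kWh × (3.6 MJ/kWh) = 1,305 MJ
Cost = 1,305 MJ × $0.0417/MJ = $54.40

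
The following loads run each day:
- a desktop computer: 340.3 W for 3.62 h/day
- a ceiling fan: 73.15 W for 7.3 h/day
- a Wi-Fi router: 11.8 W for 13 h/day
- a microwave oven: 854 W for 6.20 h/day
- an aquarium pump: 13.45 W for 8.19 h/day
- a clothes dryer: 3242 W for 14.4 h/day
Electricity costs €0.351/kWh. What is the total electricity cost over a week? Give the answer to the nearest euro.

€133

desktop computer: 340.3 W × 3.62 h × 7 d = 8,623 Wh = 8.623 kWh
ceiling fan: 73.15 W × 7.3 h × 7 d = 3,738 Wh = 3.738 kWh
Wi-Fi router: 11.8 W × 13 h × 7 d = 1,074 Wh = 1.074 kWh
microwave oven: 854 W × 6.20 h × 7 d = 37,064 Wh = 37.06 kWh
aquarium pump: 13.45 W × 8.19 h × 7 d = 771 Wh = 0.7711 kWh
clothes dryer: 3242 W × 14.4 h × 7 d = 326,794 Wh = 326.8 kWh
Total energy = 8.623 + 3.738 + 1.074 + 37.06 + 0.7711 + 326.8 = 378.1 kWh
Cost = 378.1 kWh × €0.351 = €132.70 ≈ €133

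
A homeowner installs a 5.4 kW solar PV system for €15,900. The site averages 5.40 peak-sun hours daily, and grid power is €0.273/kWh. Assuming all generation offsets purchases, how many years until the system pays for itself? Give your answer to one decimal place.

5.5 years

Daily generation = 5.4 kW × 5.40 h = 29.16 kWh
Annual generation = 29.16 × 365 = 10643 kWh
Annual savings = 10643 × €0.273 = €2,905.65
Payback = €15,900 / €2,905.65 = 5.47 years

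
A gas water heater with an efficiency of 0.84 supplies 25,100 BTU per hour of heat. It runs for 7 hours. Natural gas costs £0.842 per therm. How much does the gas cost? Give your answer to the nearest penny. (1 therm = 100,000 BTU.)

£1.76

Heat delivered = 25,100 BTU/h × 7 h = 175,700 BTU
Gas input = 175,700 / 0.84 = 209,167 BTU
= 209,167 / 100,000 = 2.092 therm
Cost = 2.092 × £0.842/therm = £1.76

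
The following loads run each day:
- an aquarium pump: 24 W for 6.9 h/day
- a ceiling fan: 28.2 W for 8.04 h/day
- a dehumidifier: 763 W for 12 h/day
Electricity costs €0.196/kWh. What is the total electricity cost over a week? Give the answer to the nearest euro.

aquarium pump: 24 W × 6.9 h × 7 d = 1,159 Wh = 1.159 kWh
ceiling fan: 28.2 W × 8.04 h × 7 d = 1,587 Wh = 1.587 kWh
dehumidifier: 763 W × 12 h × 7 d = 64,092 Wh = 64.09 kWh
Total energy = 1.159 + 1.587 + 64.09 = 66.84 kWh
Cost = 66.84 kWh × €0.196 = €13.10 ≈ €13

€13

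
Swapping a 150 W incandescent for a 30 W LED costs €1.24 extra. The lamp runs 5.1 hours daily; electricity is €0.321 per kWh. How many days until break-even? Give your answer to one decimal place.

6.3 days

Power saved = 150 − 30 = 120 W
Daily energy saved = 120 W × 5.1 h = 612 Wh = 0.612 kWh
Daily savings = 0.612 × €0.321 = €0.1965
Payback = €1.24 / €0.1965 per day = 6.312 days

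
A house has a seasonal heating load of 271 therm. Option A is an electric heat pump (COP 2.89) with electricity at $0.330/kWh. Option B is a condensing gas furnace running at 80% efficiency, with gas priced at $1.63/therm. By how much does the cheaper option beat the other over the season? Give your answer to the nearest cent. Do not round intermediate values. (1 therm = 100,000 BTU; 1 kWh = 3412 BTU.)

$354.77

Heat load = 271 therm × 100,000 = 27,100,000 BTU
Gas: input = 27,100,000 / 0.80 = 33,875,000 BTU = 338.8 therm → 338.8 × $1.63 = $552.16
Heat pump: 27,100,000 BTU / 3412 = 7,943 kWh heat; / 2.89 = 2,748 kWh in → × $0.330 = $906.94
Difference = |$552.16 − $906.94| = $354.77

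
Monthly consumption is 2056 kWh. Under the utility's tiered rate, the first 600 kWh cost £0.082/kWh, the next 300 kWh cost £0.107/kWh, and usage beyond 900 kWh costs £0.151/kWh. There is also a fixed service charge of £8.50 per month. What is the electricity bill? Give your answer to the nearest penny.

£264.36

First 600 kWh × £0.082 = £49.20
Next 300 kWh × £0.107 = £32.10
Remaining 1156 kWh × £0.151 = £174.56
Energy charge = £255.86; + service £8.50 = £264.36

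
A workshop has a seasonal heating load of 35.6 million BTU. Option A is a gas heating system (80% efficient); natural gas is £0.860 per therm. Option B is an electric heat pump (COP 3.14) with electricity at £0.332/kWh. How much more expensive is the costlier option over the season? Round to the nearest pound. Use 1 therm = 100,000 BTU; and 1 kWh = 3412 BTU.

£720

Heat load = 35.6 × 10⁶ BTU = 35,600,000 BTU
Gas: input = 35,600,000 / 0.80 = 44,500,000 BTU = 445 therm → 445 × £0.860 = £382.70
Heat pump: 35,600,000 BTU / 3412 = 10,430 kWh heat; / 3.14 = 3,323 kWh in → × £0.332 = £1,103.19
Difference = |£382.70 − £1,103.19| = £720.49 ≈ £720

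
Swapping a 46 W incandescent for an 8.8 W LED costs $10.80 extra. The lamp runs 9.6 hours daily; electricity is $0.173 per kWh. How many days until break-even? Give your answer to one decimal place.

Power saved = 46 − 8.8 = 37.2 W
Daily energy saved = 37.2 W × 9.6 h = 357.1 Wh = 0.35712 kWh
Daily savings = 0.35712 × $0.173 = $0.0618
Payback = $10.80 / $0.0618 per day = 174.8 days

174.8 days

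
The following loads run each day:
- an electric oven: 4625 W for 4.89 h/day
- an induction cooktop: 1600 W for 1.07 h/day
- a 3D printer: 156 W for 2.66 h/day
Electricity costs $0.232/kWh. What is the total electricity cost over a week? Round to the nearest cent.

electric oven: 4625 W × 4.89 h × 7 d = 158,314 Wh = 158.3 kWh
induction cooktop: 1600 W × 1.07 h × 7 d = 11,984 Wh = 11.98 kWh
3D printer: 156 W × 2.66 h × 7 d = 2,905 Wh = 2.905 kWh
Total energy = 158.3 + 11.98 + 2.905 = 173.2 kWh
Cost = 173.2 kWh × $0.232 = $40.18

$40.18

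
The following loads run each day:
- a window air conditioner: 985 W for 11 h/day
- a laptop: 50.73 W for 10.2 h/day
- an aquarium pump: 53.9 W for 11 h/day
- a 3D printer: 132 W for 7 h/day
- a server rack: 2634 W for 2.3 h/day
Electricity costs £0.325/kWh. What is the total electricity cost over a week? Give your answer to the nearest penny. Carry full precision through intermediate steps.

window air conditioner: 985 W × 11 h × 7 d = 75,845 Wh = 75.84 kWh
laptop: 50.73 W × 10.2 h × 7 d = 3,622 Wh = 3.622 kWh
aquarium pump: 53.9 W × 11 h × 7 d = 4,150 Wh = 4.15 kWh
3D printer: 132 W × 7 h × 7 d = 6,468 Wh = 6.468 kWh
server rack: 2634 W × 2.3 h × 7 d = 42,407 Wh = 42.41 kWh
Total energy = 75.84 + 3.622 + 4.15 + 6.468 + 42.41 = 132.5 kWh
Cost = 132.5 kWh × £0.325 = £43.06

£43.06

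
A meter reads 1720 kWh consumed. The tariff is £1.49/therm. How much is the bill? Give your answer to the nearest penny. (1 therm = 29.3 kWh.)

£87.47

1720 kWh × (0.03413 therm/kWh) = 58.7 therm
Cost = 58.7 therm × £1.49/therm = £87.47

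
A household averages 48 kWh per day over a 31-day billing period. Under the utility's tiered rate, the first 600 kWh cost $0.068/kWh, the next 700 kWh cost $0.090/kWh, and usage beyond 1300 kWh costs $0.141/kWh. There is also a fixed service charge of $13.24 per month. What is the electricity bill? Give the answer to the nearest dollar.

Usage = 48 kWh/day × 31 days = 1488 kWh
First 600 kWh × $0.068 = $40.80
Next 700 kWh × $0.090 = $63.00
Remaining 188 kWh × $0.141 = $26.51
Energy charge = $130.31; + service $13.24 = $143.55 ≈ $144

$144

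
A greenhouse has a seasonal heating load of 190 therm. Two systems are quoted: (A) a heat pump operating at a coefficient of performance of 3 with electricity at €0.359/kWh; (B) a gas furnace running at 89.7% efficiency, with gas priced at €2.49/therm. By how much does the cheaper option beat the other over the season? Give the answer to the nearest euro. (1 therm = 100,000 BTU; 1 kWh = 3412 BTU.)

Heat load = 190 therm × 100,000 = 19,000,000 BTU
Gas: input = 19,000,000 / 0.897 = 21,181,717 BTU = 211.8 therm → 211.8 × €2.49 = €527.42
Heat pump: 19,000,000 BTU / 3412 = 5,569 kWh heat; / 3 = 1,856 kWh in → × €0.359 = €666.37
Difference = |€527.42 − €666.37| = €138.95 ≈ €139

€139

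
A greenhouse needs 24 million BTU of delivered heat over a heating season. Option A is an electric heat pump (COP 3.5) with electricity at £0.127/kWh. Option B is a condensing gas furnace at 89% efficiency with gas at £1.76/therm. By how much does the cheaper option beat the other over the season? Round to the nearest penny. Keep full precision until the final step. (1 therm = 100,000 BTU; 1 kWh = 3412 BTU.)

Heat load = 24 × 10⁶ BTU = 24,000,000 BTU
Gas: input = 24,000,000 / 0.89 = 26,966,292 BTU = 269.7 therm → 269.7 × £1.76 = £474.61
Heat pump: 24,000,000 BTU / 3412 = 7,034 kWh heat; / 3.5 = 2,010 kWh in → × £0.127 = £255.23
Difference = |£474.61 − £255.23| = £219.37

£219.37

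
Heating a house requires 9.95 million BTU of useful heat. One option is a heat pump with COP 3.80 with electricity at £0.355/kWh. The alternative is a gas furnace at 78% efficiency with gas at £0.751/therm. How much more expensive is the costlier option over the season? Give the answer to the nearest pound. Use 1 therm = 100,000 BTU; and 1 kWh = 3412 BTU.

£177

Heat load = 9.95 × 10⁶ BTU = 9,950,000 BTU
Gas: input = 9,950,000 / 0.78 = 12,756,410 BTU = 127.6 therm → 127.6 × £0.751 = £95.80
Heat pump: 9,950,000 BTU / 3412 = 2,916 kWh heat; / 3.80 = 767.4 kWh in → × £0.355 = £272.43
Difference = |£95.80 − £272.43| = £176.63 ≈ £177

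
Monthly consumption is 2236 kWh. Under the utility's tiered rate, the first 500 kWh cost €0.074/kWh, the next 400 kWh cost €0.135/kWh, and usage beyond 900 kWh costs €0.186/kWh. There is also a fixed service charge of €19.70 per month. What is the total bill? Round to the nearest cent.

€359.20

First 500 kWh × €0.074 = €37.00
Next 400 kWh × €0.135 = €54.00
Remaining 1336 kWh × €0.186 = €248.50
Energy charge = €339.50; + service €19.70 = €359.20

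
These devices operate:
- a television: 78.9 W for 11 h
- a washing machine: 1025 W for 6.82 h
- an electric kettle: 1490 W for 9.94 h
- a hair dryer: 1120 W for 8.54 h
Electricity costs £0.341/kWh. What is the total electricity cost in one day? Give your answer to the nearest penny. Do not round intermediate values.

£10.99

television: 78.9 W × 11 h = 868 Wh = 0.8679 kWh
washing machine: 1025 W × 6.82 h = 6,990 Wh = 6.99 kWh
electric kettle: 1490 W × 9.94 h = 14,811 Wh = 14.81 kWh
hair dryer: 1120 W × 8.54 h = 9,565 Wh = 9.565 kWh
Total energy = 0.8679 + 6.99 + 14.81 + 9.565 = 32.23 kWh
Cost = 32.23 kWh × £0.341 = £10.99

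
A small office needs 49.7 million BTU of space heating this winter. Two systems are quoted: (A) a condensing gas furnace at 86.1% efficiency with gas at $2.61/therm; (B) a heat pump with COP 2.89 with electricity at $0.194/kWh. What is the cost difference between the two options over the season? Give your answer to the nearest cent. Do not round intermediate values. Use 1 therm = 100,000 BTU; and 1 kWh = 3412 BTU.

$528.78

Heat load = 49.7 × 10⁶ BTU = 49,700,000 BTU
Gas: input = 49,700,000 / 0.861 = 57,723,577 BTU = 577.2 therm → 577.2 × $2.61 = $1,506.59
Heat pump: 49,700,000 BTU / 3412 = 14,570 kWh heat; / 2.89 = 5,040 kWh in → × $0.194 = $977.80
Difference = |$1,506.59 − $977.80| = $528.78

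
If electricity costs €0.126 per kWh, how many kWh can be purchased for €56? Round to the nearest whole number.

€56 / €0.126 per kWh = 444.4 kWh

444 kWh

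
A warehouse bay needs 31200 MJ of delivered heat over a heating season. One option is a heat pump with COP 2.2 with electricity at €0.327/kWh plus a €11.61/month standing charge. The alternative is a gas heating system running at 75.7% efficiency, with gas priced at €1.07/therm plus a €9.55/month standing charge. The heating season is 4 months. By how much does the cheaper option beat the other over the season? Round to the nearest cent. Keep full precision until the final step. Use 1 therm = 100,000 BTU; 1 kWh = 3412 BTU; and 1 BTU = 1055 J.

Heat load = 31200 MJ = 31,200,000,000 J / 1055 = 29,573,460 BTU
Gas: input = 29,573,460 / 0.757 = 39,066,657 BTU = 390.7 therm → 390.7 × €1.07 = €418.01; + 4 × €9.55 standing = €456.21
Heat pump: 29,573,460 BTU / 3412 = 8,667 kWh heat; / 2.2 = 3,940 kWh in → × €0.327 = €1,288.30; + 4 × €11.61 standing = €1,334.74
Difference = |€456.21 − €1,334.74| = €878.53

€878.53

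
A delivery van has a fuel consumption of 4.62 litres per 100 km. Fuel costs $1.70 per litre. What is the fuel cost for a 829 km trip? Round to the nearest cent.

$65.11

Fuel = 4.62 L/100 km × 829 km / 100 = 38.3 L
Cost = 38.3 L × $1.70/L = $65.11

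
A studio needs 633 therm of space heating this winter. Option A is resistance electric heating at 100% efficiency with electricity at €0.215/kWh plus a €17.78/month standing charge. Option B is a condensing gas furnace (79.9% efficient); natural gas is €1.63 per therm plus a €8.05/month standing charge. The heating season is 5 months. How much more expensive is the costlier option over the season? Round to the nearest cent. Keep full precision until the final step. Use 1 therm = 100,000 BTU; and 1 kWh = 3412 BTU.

Heat load = 633 therm × 100,000 = 63,300,000 BTU
Gas: input = 63,300,000 / 0.799 = 79,224,030 BTU = 792.2 therm → 792.2 × €1.63 = €1,291.35; + 5 × €8.05 standing = €1,331.60
Electric: 63,300,000 BTU / 3412 = 18,550 kWh → × €0.215 = €3,988.72; + 5 × €17.78 standing = €4,077.62
Difference = |€1,331.60 − €4,077.62| = €2,746.01

€2746.01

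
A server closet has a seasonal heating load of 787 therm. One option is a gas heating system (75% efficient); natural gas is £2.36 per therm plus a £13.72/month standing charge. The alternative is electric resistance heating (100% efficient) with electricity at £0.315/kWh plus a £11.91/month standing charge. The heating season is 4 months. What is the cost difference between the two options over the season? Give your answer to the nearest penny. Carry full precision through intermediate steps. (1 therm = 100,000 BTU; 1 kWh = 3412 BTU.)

£4782.01

Heat load = 787 therm × 100,000 = 78,700,000 BTU
Gas: input = 78,700,000 / 0.75 = 104,933,333 BTU = 1,049 therm → 1,049 × £2.36 = £2,476.43; + 4 × £13.72 standing = £2,531.31
Electric: 78,700,000 BTU / 3412 = 23,070 kWh → × £0.315 = £7,265.68; + 4 × £11.91 standing = £7,313.32
Difference = |£2,531.31 − £7,313.32| = £4,782.01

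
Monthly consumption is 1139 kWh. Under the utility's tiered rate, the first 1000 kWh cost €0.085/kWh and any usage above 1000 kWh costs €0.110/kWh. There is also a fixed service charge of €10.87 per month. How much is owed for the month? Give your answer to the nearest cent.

€111.16

First 1000 kWh × €0.085 = €85.00
Remaining 139 kWh × €0.110 = €15.29
Energy charge = €100.29; + service €10.87 = €111.16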